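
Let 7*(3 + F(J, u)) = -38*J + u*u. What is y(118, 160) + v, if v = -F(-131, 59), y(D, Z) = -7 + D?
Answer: -7661/7 ≈ -1094.4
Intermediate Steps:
F(J, u) = -3 - 38*J/7 + u²/7 (F(J, u) = -3 + (-38*J + u*u)/7 = -3 + (-38*J + u²)/7 = -3 + (u² - 38*J)/7 = -3 + (-38*J/7 + u²/7) = -3 - 38*J/7 + u²/7)
v = -8438/7 (v = -(-3 - 38/7*(-131) + (⅐)*59²) = -(-3 + 4978/7 + (⅐)*3481) = -(-3 + 4978/7 + 3481/7) = -1*8438/7 = -8438/7 ≈ -1205.4)
y(118, 160) + v = (-7 + 118) - 8438/7 = 111 - 8438/7 = -7661/7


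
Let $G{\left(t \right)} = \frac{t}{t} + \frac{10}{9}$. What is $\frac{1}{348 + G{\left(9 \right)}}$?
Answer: $\frac{9}{3151} \approx 0.0028562$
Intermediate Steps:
$G{\left(t \right)} = \frac{19}{9}$ ($G{\left(t \right)} = 1 + 10 \cdot \frac{1}{9} = 1 + \frac{10}{9} = \frac{19}{9}$)
$\frac{1}{348 + G{\left(9 \right)}} = \frac{1}{348 + \frac{19}{9}} = \frac{1}{\frac{3151}{9}} = \frac{9}{3151}$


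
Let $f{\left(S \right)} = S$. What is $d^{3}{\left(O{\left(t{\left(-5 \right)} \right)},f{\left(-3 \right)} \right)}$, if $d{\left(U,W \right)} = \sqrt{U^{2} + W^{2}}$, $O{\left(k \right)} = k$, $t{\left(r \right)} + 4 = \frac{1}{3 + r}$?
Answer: $\frac{351 \sqrt{13}}{8} \approx 158.19$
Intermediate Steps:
$t{\left(r \right)} = -4 + \frac{1}{3 + r}$
$d^{3}{\left(O{\left(t{\left(-5 \right)} \right)},f{\left(-3 \right)} \right)} = \left(\sqrt{\left(\frac{-11 - -20}{3 - 5}\right)^{2} + \left(-3\right)^{2}}\right)^{3} = \left(\sqrt{\left(\frac{-11 + 20}{-2}\right)^{2} + 9}\right)^{3} = \left(\sqrt{\left(\left(- \frac{1}{2}\right) 9\right)^{2} + 9}\right)^{3} = \left(\sqrt{\left(- \frac{9}{2}\right)^{2} + 9}\right)^{3} = \left(\sqrt{\frac{81}{4} + 9}\right)^{3} = \left(\sqrt{\frac{117}{4}}\right)^{3} = \left(\frac{3 \sqrt{13}}{2}\right)^{3} = \frac{351 \sqrt{13}}{8}$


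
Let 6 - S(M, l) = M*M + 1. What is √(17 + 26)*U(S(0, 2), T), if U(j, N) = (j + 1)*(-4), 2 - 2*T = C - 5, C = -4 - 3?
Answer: -24*√43 ≈ -157.38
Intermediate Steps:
C = -7
S(M, l) = 5 - M² (S(M, l) = 6 - (M*M + 1) = 6 - (M² + 1) = 6 - (1 + M²) = 6 + (-1 - M²) = 5 - M²)
T = 7 (T = 1 - (-7 - 5)/2 = 1 - ½*(-12) = 1 + 6 = 7)
U(j, N) = -4 - 4*j (U(j, N) = (1 + j)*(-4) = -4 - 4*j)
√(17 + 26)*U(S(0, 2), T) = √(17 + 26)*(-4 - 4*(5 - 1*0²)) = √43*(-4 - 4*(5 - 1*0)) = √43*(-4 - 4*(5 + 0)) = √43*(-4 - 4*5) = √43*(-4 - 20) = √43*(-24) = -24*√43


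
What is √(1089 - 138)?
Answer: √951 ≈ 30.838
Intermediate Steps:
√(1089 - 138) = √951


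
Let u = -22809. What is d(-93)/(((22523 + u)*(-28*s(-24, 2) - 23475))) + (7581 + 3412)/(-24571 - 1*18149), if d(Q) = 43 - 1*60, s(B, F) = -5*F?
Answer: -1458515197/5667893088 ≈ -0.25733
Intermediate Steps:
d(Q) = -17 (d(Q) = 43 - 60 = -17)
d(-93)/(((22523 + u)*(-28*s(-24, 2) - 23475))) + (7581 + 3412)/(-24571 - 1*18149) = -17*1/((22523 - 22809)*(-(-140)*2 - 23475)) + (7581 + 3412)/(-24571 - 1*18149) = -17*(-1/(286*(-28*(-10) - 23475))) + 10993/(-24571 - 18149) = -17*(-1/(286*(280 - 23475))) + 10993/(-42720) = -17/((-286*(-23195))) + 10993*(-1/42720) = -17/6633770 - 10993/42720 = -1458515197/5667893088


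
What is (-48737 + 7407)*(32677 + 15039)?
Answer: -1972102280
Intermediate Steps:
(-48737 + 7407)*(32677 + 15039) = -41330*47716 = -1972102280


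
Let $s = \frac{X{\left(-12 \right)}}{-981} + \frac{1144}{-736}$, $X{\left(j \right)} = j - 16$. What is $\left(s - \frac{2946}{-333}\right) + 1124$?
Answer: $\frac{3777847505}{3339324} \approx 1131.3$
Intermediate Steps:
$X{\left(j \right)} = -16 + j$
$s = - \frac{137707}{90252}$ ($s = \frac{-16 - 12}{-981} + \frac{1144}{-736} = \left(-28\right) \left(- \frac{1}{981}\right) + 1144 \left(- \frac{1}{736}\right) = \frac{28}{981} - \frac{143}{92} = - \frac{137707}{90252} \approx -1.5258$)
$\left(s - \frac{2946}{-333}\right) + 1124 = \left(- \frac{137707}{90252} - \frac{2946}{-333}\right) + 1124 = \left(- \frac{137707}{90252} - - \frac{982}{111}\right) + 1124 = \left(- \frac{137707}{90252} + \frac{982}{111}\right) + 1124 = \frac{24447329}{3339324} + 1124 = \frac{3777847505}{3339324}$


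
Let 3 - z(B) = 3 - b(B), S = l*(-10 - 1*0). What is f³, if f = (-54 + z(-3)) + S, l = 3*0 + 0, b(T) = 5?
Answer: -117649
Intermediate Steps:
l = 0 (l = 0 + 0 = 0)
S = 0 (S = 0*(-10 - 1*0) = 0*(-10 + 0) = 0*(-10) = 0)
z(B) = 5 (z(B) = 3 - (3 - 1*5) = 3 - (3 - 5) = 3 - 1*(-2) = 3 + 2 = 5)
f = -49 (f = (-54 + 5) + 0 = -49 + 0 = -49)
f³ = (-49)³ = -117649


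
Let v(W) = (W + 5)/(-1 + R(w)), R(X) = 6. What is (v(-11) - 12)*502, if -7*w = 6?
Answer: -33132/5 ≈ -6626.4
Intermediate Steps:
w = -6/7 (w = -⅐*6 = -6/7 ≈ -0.85714)
v(W) = 1 + W/5 (v(W) = (W + 5)/(-1 + 6) = (5 + W)/5 = (5 + W)*(⅕) = 1 + W/5)
(v(-11) - 12)*502 = ((1 + (⅕)*(-11)) - 12)*502 = ((1 - 11/5) - 12)*502 = (-6/5 - 12)*502 = -66/5*502 = -33132/5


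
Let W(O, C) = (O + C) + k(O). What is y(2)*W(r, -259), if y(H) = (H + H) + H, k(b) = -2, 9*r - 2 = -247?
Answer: -5188/3 ≈ -1729.3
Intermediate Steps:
r = -245/9 (r = 2/9 + (⅑)*(-247) = 2/9 - 247/9 = -245/9 ≈ -27.222)
W(O, C) = -2 + C + O (W(O, C) = (O + C) - 2 = (C + O) - 2 = -2 + C + O)
y(H) = 3*H (y(H) = 2*H + H = 3*H)
y(2)*W(r, -259) = (3*2)*(-2 - 259 - 245/9) = 6*(-2594/9) = -5188/3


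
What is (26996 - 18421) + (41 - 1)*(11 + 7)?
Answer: 9295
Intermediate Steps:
(26996 - 18421) + (41 - 1)*(11 + 7) = 8575 + 40*18 = 8575 + 720 = 9295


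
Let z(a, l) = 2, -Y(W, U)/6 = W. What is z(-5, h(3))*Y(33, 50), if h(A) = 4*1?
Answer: -396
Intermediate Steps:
h(A) = 4
Y(W, U) = -6*W
z(-5, h(3))*Y(33, 50) = 2*(-6*33) = 2*(-198) = -396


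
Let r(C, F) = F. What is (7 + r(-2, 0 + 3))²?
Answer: 100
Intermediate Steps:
(7 + r(-2, 0 + 3))² = (7 + (0 + 3))² = (7 + 3)² = 10² = 100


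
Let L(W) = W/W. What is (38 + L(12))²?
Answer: 1521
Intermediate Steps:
L(W) = 1
(38 + L(12))² = (38 + 1)² = 39² = 1521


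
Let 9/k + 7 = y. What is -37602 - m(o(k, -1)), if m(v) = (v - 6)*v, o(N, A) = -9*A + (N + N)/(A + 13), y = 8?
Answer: -150597/4 ≈ -37649.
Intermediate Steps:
k = 9 (k = 9/(-7 + 8) = 9/1 = 9*1 = 9)
o(N, A) = -9*A + 2*N/(13 + A) (o(N, A) = -9*A + (2*N)/(13 + A) = -9*A + 2*N/(13 + A))
m(v) = v*(-6 + v) (m(v) = (-6 + v)*v = v*(-6 + v))
-37602 - m(o(k, -1)) = -37602 - (-117*(-1) - 9*(-1)**2 + 2*9)/(13 - 1)*(-6 + (-117*(-1) - 9*(-1)**2 + 2*9)/(13 - 1)) = -37602 - (117 - 9*1 + 18)/12*(-6 + (117 - 9*1 + 18)/12) = -37602 - (117 - 9 + 18)/12*(-6 + (117 - 9 + 18)/12) = -37602 - (1/12)*126*(-6 + (1/12)*126) = -37602 - 21*(-6 + 21/2)/2 = -37602 - 21*9/(2*2) = -37602 - 1*189/4 = -37602 - 189/4 = -150597/4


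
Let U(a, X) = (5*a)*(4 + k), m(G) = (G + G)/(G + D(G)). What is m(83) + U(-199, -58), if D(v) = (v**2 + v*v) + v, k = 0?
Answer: -334319/84 ≈ -3980.0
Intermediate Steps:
D(v) = v + 2*v**2 (D(v) = (v**2 + v**2) + v = 2*v**2 + v = v + 2*v**2)
m(G) = 2*G/(G + G*(1 + 2*G)) (m(G) = (G + G)/(G + G*(1 + 2*G)) = (2*G)/(G + G*(1 + 2*G)) = 2*G/(G + G*(1 + 2*G)))
U(a, X) = 20*a (U(a, X) = (5*a)*(4 + 0) = (5*a)*4 = 20*a)
m(83) + U(-199, -58) = 1/(1 + 83) + 20*(-199) = 1/84 - 3980 = -334319/84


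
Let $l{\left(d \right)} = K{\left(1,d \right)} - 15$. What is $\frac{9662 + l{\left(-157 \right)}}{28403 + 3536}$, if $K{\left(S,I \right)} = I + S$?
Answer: $\frac{9491}{31939} \approx 0.29716$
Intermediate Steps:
$l{\left(d \right)} = -14 + d$ ($l{\left(d \right)} = \left(d + 1\right) - 15 = \left(1 + d\right) - 15 = -14 + d$)
$\frac{9662 + l{\left(-157 \right)}}{28403 + 3536} = \frac{9662 - 171}{28403 + 3536} = \frac{9662 - 171}{31939} = 9491 \cdot \frac{1}{31939} = \frac{9491}{31939}$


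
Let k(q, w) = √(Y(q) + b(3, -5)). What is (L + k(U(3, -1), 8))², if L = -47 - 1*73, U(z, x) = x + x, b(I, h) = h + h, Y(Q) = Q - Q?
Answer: (120 - I*√10)² ≈ 14390.0 - 758.95*I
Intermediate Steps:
Y(Q) = 0
b(I, h) = 2*h
U(z, x) = 2*x
L = -120 (L = -47 - 73 = -120)
k(q, w) = I*√10 (k(q, w) = √(0 + 2*(-5)) = √(0 - 10) = √(-10) = I*√10)
(L + k(U(3, -1), 8))² = (-120 + I*√10)²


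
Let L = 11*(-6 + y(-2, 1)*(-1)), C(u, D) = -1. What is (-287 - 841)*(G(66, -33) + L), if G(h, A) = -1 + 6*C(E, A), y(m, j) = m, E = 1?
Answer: 57528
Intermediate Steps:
G(h, A) = -7 (G(h, A) = -1 + 6*(-1) = -1 - 6 = -7)
L = -44 (L = 11*(-6 - 2*(-1)) = 11*(-6 + 2) = 11*(-4) = -44)
(-287 - 841)*(G(66, -33) + L) = (-287 - 841)*(-7 - 44) = -1128*(-51) = 57528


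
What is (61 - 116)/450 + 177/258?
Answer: 1091/1935 ≈ 0.56382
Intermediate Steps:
(61 - 116)/450 + 177/258 = -55*1/450 + 177*(1/258) = -11/90 + 59/86 = 1091/1935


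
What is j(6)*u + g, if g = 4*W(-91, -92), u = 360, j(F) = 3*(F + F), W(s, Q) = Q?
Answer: 12592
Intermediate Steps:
j(F) = 6*F (j(F) = 3*(2*F) = 6*F)
g = -368 (g = 4*(-92) = -368)
j(6)*u + g = (6*6)*360 - 368 = 36*360 - 368 = 12960 - 368 = 12592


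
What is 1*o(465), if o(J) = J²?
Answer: 216225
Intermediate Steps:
1*o(465) = 1*465² = 1*216225 = 216225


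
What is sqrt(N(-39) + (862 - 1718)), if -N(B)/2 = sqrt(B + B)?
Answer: sqrt(-856 - 2*I*sqrt(78)) ≈ 0.3018 - 29.259*I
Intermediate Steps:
N(B) = -2*sqrt(2)*sqrt(B) (N(B) = -2*sqrt(B + B) = -2*sqrt(2)*sqrt(B))
sqrt(N(-39) + (862 - 1718)) = sqrt(-2*sqrt(2)*sqrt(-39) + (862 - 1718)) = sqrt(-2*sqrt(2)*I*sqrt(39) - 856) = sqrt(-2*I*sqrt(78) - 856) = sqrt(-856 - 2*I*sqrt(78))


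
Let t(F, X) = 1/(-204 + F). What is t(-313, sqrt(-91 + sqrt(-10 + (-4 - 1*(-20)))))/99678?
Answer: -1/51533526 ≈ -1.9405e-8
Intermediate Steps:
t(-313, sqrt(-91 + sqrt(-10 + (-4 - 1*(-20)))))/99678 = 1/(-204 - 313*99678) = (1/99678)/(-517) = -1/517*1/99678 = -1/51533526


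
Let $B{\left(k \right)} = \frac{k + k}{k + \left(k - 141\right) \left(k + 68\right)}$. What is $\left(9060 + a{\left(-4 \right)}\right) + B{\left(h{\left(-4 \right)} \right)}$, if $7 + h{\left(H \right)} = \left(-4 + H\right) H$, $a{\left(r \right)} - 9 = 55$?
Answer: $\frac{98201562}{10763} \approx 9124.0$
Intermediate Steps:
$a{\left(r \right)} = 64$ ($a{\left(r \right)} = 9 + 55 = 64$)
$h{\left(H \right)} = -7 + H \left(-4 + H\right)$ ($h{\left(H \right)} = -7 + \left(-4 + H\right) H = -7 + H \left(-4 + H\right)$)
$B{\left(k \right)} = \frac{2 k}{k + \left(-141 + k\right) \left(68 + k\right)}$
$\left(9060 + a{\left(-4 \right)}\right) + B{\left(h{\left(-4 \right)} \right)} = \left(9060 + 64\right) + \frac{2 \left(-7 + \left(-4\right)^{2} - -16\right)}{-9588 + \left(-7 + \left(-4\right)^{2} - -16\right)^{2} - 72 \left(-7 + \left(-4\right)^{2} - -16\right)} = 9124 + \frac{2 \left(-7 + 16 + 16\right)}{-9588 + \left(-7 + 16 + 16\right)^{2} - 72 \left(-7 + 16 + 16\right)} = 9124 + 2 \cdot 25 \frac{1}{-9588 + 25^{2} - 1800} = 9124 + 2 \cdot 25 \frac{1}{-9588 + 625 - 1800} = 9124 + 2 \cdot 25 \frac{1}{-10763} = 9124 + 2 \cdot 25 \left(- \frac{1}{10763}\right) = 9124 - \frac{50}{10763} = \frac{98201562}{10763}$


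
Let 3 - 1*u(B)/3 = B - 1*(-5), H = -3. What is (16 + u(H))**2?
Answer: 361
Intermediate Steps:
u(B) = -6 - 3*B (u(B) = 9 - 3*(B - 1*(-5)) = 9 - 3*(B + 5) = 9 - 3*(5 + B) = 9 + (-15 - 3*B) = -6 - 3*B)
(16 + u(H))**2 = (16 + (-6 - 3*(-3)))**2 = (16 + (-6 + 9))**2 = (16 + 3)**2 = 19**2 = 361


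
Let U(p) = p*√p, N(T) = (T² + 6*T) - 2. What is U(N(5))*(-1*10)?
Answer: -530*√53 ≈ -3858.5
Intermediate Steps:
N(T) = -2 + T² + 6*T
U(p) = p^(3/2)
U(N(5))*(-1*10) = (-2 + 5² + 6*5)^(3/2)*(-1*10) = (-2 + 25 + 30)^(3/2)*(-10) = 53^(3/2)*(-10) = (53*√53)*(-10) = -530*√53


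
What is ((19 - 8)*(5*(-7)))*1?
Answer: -385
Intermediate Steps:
((19 - 8)*(5*(-7)))*1 = (11*(-35))*1 = -385*1 = -385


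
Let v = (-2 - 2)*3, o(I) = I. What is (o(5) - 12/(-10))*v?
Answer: -372/5 ≈ -74.400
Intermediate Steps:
v = -12 (v = -4*3 = -12)
(o(5) - 12/(-10))*v = (5 - 12/(-10))*(-12) = (5 - 12*(-⅒))*(-12) = (5 + 6/5)*(-12) = (31/5)*(-12) = -372/5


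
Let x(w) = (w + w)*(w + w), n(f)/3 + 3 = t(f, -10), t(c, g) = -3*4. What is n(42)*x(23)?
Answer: -95220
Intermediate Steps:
t(c, g) = -12
n(f) = -45 (n(f) = -9 + 3*(-12) = -9 - 36 = -45)
x(w) = 4*w**2 (x(w) = (2*w)*(2*w) = 4*w**2)
n(42)*x(23) = -180*23**2 = -180*529 = -45*2116 = -95220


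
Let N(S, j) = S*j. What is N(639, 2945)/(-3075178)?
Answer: -1881855/3075178 ≈ -0.61195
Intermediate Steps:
N(639, 2945)/(-3075178) = (639*2945)/(-3075178) = 1881855*(-1/3075178) = -1881855/3075178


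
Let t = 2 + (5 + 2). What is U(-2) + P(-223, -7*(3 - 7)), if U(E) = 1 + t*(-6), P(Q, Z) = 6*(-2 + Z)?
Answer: 103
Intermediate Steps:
t = 9 (t = 2 + 7 = 9)
P(Q, Z) = -12 + 6*Z
U(E) = -53 (U(E) = 1 + 9*(-6) = 1 - 54 = -53)
U(-2) + P(-223, -7*(3 - 7)) = -53 + (-12 + 6*(-7*(3 - 7))) = -53 + (-12 + 6*(-7*(-4))) = -53 + (-12 + 6*28) = -53 + (-12 + 168) = -53 + 156 = 103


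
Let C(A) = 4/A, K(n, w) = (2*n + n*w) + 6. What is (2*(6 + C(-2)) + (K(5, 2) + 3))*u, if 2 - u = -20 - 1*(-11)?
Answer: 407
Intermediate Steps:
K(n, w) = 6 + 2*n + n*w
u = 11 (u = 2 - (-20 - 1*(-11)) = 2 - (-20 + 11) = 2 - 1*(-9) = 2 + 9 = 11)
(2*(6 + C(-2)) + (K(5, 2) + 3))*u = (2*(6 + 4/(-2)) + ((6 + 2*5 + 5*2) + 3))*11 = (2*(6 + 4*(-½)) + ((6 + 10 + 10) + 3))*11 = (2*(6 - 2) + (26 + 3))*11 = (2*4 + 29)*11 = (8 + 29)*11 = 37*11 = 407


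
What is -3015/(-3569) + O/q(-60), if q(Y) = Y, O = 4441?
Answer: -15669029/214140 ≈ -73.172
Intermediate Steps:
-3015/(-3569) + O/q(-60) = -3015/(-3569) + 4441/(-60) = -3015*(-1/3569) + 4441*(-1/60) = 3015/3569 - 4441/60 = -15669029/214140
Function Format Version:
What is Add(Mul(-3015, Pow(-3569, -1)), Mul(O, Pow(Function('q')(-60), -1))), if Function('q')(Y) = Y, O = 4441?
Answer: Rational(-15669029, 214140) ≈ -73.172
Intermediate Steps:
Add(Mul(-3015, Pow(-3569, -1)), Mul(O, Pow(Function('q')(-60), -1))) = Add(Mul(-3015, Pow(-3569, -1)), Mul(4441, Pow(-60, -1))) = Add(Mul(-3015, Rational(-1, 3569)), Mul(4441, Rational(-1, 60))) = Add(Rational(3015, 3569), Rational(-4441, 60)) = Rational(-15669029, 214140)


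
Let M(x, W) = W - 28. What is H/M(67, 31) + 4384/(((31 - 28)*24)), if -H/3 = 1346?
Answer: -11566/9 ≈ -1285.1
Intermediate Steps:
M(x, W) = -28 + W
H = -4038 (H = -3*1346 = -4038)
H/M(67, 31) + 4384/(((31 - 28)*24)) = -4038/(-28 + 31) + 4384/(((31 - 28)*24)) = -4038/3 + 4384/((3*24)) = -4038*⅓ + 4384/72 = -1346 + 4384*(1/72) = -1346 + 548/9 = -11566/9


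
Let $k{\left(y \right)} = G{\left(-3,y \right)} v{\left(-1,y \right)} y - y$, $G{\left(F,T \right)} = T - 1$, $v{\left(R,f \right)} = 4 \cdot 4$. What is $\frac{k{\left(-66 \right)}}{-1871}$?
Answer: $- \frac{70818}{1871} \approx -37.85$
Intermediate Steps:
$v{\left(R,f \right)} = 16$
$G{\left(F,T \right)} = -1 + T$
$k{\left(y \right)} = - y + y \left(-16 + 16 y\right)$ ($k{\left(y \right)} = \left(-1 + y\right) 16 y - y = \left(-16 + 16 y\right) y - y = y \left(-16 + 16 y\right) - y = - y + y \left(-16 + 16 y\right)$)
$\frac{k{\left(-66 \right)}}{-1871} = \frac{\left(-66\right) \left(-17 + 16 \left(-66\right)\right)}{-1871} = - 66 \left(-17 - 1056\right) \left(- \frac{1}{1871}\right) = \left(-66\right) \left(-1073\right) \left(- \frac{1}{1871}\right) = 70818 \left(- \frac{1}{1871}\right) = - \frac{70818}{1871}$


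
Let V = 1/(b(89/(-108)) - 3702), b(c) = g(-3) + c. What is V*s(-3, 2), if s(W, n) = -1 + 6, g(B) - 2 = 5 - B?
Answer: -108/79765 ≈ -0.0013540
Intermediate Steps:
g(B) = 7 - B (g(B) = 2 + (5 - B) = 7 - B)
s(W, n) = 5
b(c) = 10 + c (b(c) = (7 - 1*(-3)) + c = (7 + 3) + c = 10 + c)
V = -108/398825 (V = 1/((10 + 89/(-108)) - 3702) = 1/((10 + 89*(-1/108)) - 3702) = 1/((10 - 89/108) - 3702) = 1/(991/108 - 3702) = 1/(-398825/108) = -108/398825 ≈ -0.00027080)
V*s(-3, 2) = -108/398825*5 = -108/79765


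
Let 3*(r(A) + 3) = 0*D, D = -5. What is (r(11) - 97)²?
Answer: 10000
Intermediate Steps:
r(A) = -3 (r(A) = -3 + (0*(-5))/3 = -3 + (⅓)*0 = -3 + 0 = -3)
(r(11) - 97)² = (-3 - 97)² = (-100)² = 10000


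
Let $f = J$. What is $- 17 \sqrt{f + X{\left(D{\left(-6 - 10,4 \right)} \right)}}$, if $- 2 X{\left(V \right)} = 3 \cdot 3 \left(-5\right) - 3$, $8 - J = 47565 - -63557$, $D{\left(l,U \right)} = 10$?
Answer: $- 391 i \sqrt{210} \approx - 5666.1 i$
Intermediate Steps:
$J = -111114$ ($J = 8 - \left(47565 - -63557\right) = 8 - \left(47565 + 63557\right) = 8 - 111122 = -111114$)
$f = -111114$
$X{\left(V \right)} = 24$ ($X{\left(V \right)} = - \frac{3 \cdot 3 \left(-5\right) - 3}{2} = - \frac{3 \left(-15\right) - 3}{2} = - \frac{-45 - 3}{2} = \left(- \frac{1}{2}\right) \left(-48\right) = 24$)
$- 17 \sqrt{f + X{\left(D{\left(-6 - 10,4 \right)} \right)}} = - 17 \sqrt{-111114 + 24} = - 17 \sqrt{-111090} = - 17 \cdot 23 i \sqrt{210} = - 391 i \sqrt{210}$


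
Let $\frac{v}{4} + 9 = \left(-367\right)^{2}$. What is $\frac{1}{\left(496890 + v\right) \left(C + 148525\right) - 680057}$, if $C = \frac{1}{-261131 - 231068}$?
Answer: $\frac{492199}{75706750079663797} \approx 6.5014 \cdot 10^{-12}$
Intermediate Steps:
$C = - \frac{1}{492199}$ ($C = \frac{1}{-492199} = - \frac{1}{492199} \approx -2.0317 \cdot 10^{-6}$)
$v = 538720$ ($v = -36 + 4 \left(-367\right)^{2} = -36 + 4 \cdot 134689 = -36 + 538756 = 538720$)
$\frac{1}{\left(496890 + v\right) \left(C + 148525\right) - 680057} = \frac{1}{\left(496890 + 538720\right) \left(- \frac{1}{492199} + 148525\right) - 680057} = \frac{1}{1035610 \cdot \frac{73103856474}{492199} - 680057} = \frac{1}{\frac{75707084803039140}{492199} - 680057} = \frac{1}{\frac{75706750079663797}{492199}} = \frac{492199}{75706750079663797}$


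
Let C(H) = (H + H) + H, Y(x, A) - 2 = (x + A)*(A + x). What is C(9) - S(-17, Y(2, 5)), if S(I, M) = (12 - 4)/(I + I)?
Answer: 463/17 ≈ 27.235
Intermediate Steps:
Y(x, A) = 2 + (A + x)**2 (Y(x, A) = 2 + (x + A)*(A + x) = 2 + (A + x)*(A + x) = 2 + (A + x)**2)
C(H) = 3*H (C(H) = 2*H + H = 3*H)
S(I, M) = 4/I (S(I, M) = 8/((2*I)) = 8*(1/(2*I)) = 4/I)
C(9) - S(-17, Y(2, 5)) = 3*9 - 4/(-17) = 27 - 4*(-1)/17 = 27 - 1*(-4/17) = 27 + 4/17 = 463/17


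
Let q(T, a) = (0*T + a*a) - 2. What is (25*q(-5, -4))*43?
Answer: 15050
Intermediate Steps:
q(T, a) = -2 + a² (q(T, a) = (0 + a²) - 2 = a² - 2 = -2 + a²)
(25*q(-5, -4))*43 = (25*(-2 + (-4)²))*43 = (25*(-2 + 16))*43 = (25*14)*43 = 350*43 = 15050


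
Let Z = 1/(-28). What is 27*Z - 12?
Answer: -363/28 ≈ -12.964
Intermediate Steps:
Z = -1/28 ≈ -0.035714
27*Z - 12 = 27*(-1/28) - 12 = -27/28 - 12 = -363/28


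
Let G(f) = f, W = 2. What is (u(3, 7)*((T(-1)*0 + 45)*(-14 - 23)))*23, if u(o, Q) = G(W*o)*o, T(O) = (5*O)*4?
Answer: -689310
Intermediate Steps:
T(O) = 20*O
u(o, Q) = 2*o**2 (u(o, Q) = (2*o)*o = 2*o**2)
(u(3, 7)*((T(-1)*0 + 45)*(-14 - 23)))*23 = ((2*3**2)*(((20*(-1))*0 + 45)*(-14 - 23)))*23 = ((2*9)*((-20*0 + 45)*(-37)))*23 = (18*((0 + 45)*(-37)))*23 = (18*(45*(-37)))*23 = (18*(-1665))*23 = -29970*23 = -689310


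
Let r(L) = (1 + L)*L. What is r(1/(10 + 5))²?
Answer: 256/50625 ≈ 0.0050568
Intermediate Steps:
r(L) = L*(1 + L)
r(1/(10 + 5))² = ((1 + 1/(10 + 5))/(10 + 5))² = ((1 + 1/15)/15)² = ((1/15)*(16/15))² = (16/225)² = 256/50625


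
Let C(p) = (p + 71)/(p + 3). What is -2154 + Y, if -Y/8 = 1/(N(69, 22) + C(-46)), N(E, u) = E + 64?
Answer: -6132610/2847 ≈ -2154.1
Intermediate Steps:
C(p) = (71 + p)/(3 + p)
N(E, u) = 64 + E
Y = -172/2847 (Y = -8/((64 + 69) + (71 - 46)/(3 - 46)) = -8/(133 + 25/(-43)) = -8/(133 - 1/43*25) = -8/(133 - 25/43) = -8/5694/43 = -8*43/5694 = -172/2847 ≈ -0.060414)
-2154 + Y = -2154 - 172/2847 = -6132610/2847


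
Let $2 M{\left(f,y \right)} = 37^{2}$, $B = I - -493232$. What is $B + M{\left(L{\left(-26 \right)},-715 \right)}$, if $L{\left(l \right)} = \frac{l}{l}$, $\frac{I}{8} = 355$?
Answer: $\frac{993513}{2} \approx 4.9676 \cdot 10^{5}$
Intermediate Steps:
$I = 2840$ ($I = 8 \cdot 355 = 2840$)
$B = 496072$ ($B = 2840 - -493232 = 2840 + 493232 = 496072$)
$L{\left(l \right)} = 1$
$M{\left(f,y \right)} = \frac{1369}{2}$ ($M{\left(f,y \right)} = \frac{37^{2}}{2} = \frac{1}{2} \cdot 1369 = \frac{1369}{2}$)
$B + M{\left(L{\left(-26 \right)},-715 \right)} = 496072 + \frac{1369}{2} = \frac{993513}{2}$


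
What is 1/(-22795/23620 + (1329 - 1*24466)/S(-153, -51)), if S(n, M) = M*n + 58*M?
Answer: -1346340/7728679 ≈ -0.17420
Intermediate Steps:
S(n, M) = 58*M + M*n
1/(-22795/23620 + (1329 - 1*24466)/S(-153, -51)) = 1/(-22795/23620 + (1329 - 1*24466)/((-51*(58 - 153)))) = 1/(-22795*1/23620 + (1329 - 24466)/((-51*(-95)))) = 1/(-4559/4724 - 23137/4845) = 1/(-4559/4724 - 23137*1/4845) = 1/(-4559/4724 - 1361/285) = 1/(-7728679/1346340) = -1346340/7728679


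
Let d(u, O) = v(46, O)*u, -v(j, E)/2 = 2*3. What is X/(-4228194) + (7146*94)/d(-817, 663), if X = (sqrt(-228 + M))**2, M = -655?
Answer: 236682336949/3454434498 ≈ 68.516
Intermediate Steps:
v(j, E) = -12 (v(j, E) = -4*3 = -2*6 = -12)
d(u, O) = -12*u
X = -883 (X = (sqrt(-228 - 655))**2 = (sqrt(-883))**2 = (I*sqrt(883))**2 = -883)
X/(-4228194) + (7146*94)/d(-817, 663) = -883/(-4228194) + (7146*94)/((-12*(-817))) = -883*(-1/4228194) + 671724/9804 = 883/4228194 + 671724*(1/9804) = 883/4228194 + 55977/817 = 236682336949/3454434498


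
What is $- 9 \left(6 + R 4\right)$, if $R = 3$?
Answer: $-162$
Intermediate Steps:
$- 9 \left(6 + R 4\right) = - 9 \left(6 + 3 \cdot 4\right) = - 9 \left(6 + 12\right) = \left(-9\right) 18 = -162$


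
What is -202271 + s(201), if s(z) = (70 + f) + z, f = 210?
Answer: -201790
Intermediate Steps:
s(z) = 280 + z (s(z) = (70 + 210) + z = 280 + z)
-202271 + s(201) = -202271 + (280 + 201) = -202271 + 481 = -201790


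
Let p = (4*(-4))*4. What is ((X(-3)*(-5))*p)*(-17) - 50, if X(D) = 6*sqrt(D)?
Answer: -50 - 32640*I*sqrt(3) ≈ -50.0 - 56534.0*I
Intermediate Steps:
p = -64 (p = -16*4 = -64)
((X(-3)*(-5))*p)*(-17) - 50 = (((6*sqrt(-3))*(-5))*(-64))*(-17) - 50 = (((6*(I*sqrt(3)))*(-5))*(-64))*(-17) - 50 = (((6*I*sqrt(3))*(-5))*(-64))*(-17) - 50 = (-30*I*sqrt(3)*(-64))*(-17) - 50 = (1920*I*sqrt(3))*(-17) - 50 = -32640*I*sqrt(3) - 50 = -50 - 32640*I*sqrt(3)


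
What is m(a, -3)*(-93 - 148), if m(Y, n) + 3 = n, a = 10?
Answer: 1446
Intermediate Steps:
m(Y, n) = -3 + n
m(a, -3)*(-93 - 148) = (-3 - 3)*(-93 - 148) = -6*(-241) = 1446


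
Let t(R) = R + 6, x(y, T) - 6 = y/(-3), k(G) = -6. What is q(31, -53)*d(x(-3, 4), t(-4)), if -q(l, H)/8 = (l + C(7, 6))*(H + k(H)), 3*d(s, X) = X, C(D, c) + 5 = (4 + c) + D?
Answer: 40592/3 ≈ 13531.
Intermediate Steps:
C(D, c) = -1 + D + c (C(D, c) = -5 + ((4 + c) + D) = -5 + (4 + D + c) = -1 + D + c)
x(y, T) = 6 - y/3 (x(y, T) = 6 + y/(-3) = 6 + y*(-1/3) = 6 - y/3)
t(R) = 6 + R
d(s, X) = X/3
q(l, H) = -8*(-6 + H)*(12 + l) (q(l, H) = -8*(l + (-1 + 7 + 6))*(H - 6) = -8*(l + 12)*(-6 + H) = -8*(12 + l)*(-6 + H) = -8*(-6 + H)*(12 + l))
q(31, -53)*d(x(-3, 4), t(-4)) = (576 - 96*(-53) + 48*31 - 8*(-53)*31)*((6 - 4)/3) = (576 + 5088 + 1488 + 13144)*((1/3)*2) = 20296*(2/3) = 40592/3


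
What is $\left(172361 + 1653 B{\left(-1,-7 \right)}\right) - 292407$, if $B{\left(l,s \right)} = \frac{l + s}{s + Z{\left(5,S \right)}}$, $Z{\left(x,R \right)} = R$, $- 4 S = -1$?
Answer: $- \frac{1062782}{9} \approx -1.1809 \cdot 10^{5}$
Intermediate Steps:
$S = \frac{1}{4}$ ($S = \left(- \frac{1}{4}\right) \left(-1\right) = \frac{1}{4} \approx 0.25$)
$B{\left(l,s \right)} = \frac{l + s}{\frac{1}{4} + s}$ ($B{\left(l,s \right)} = \frac{l + s}{s + \frac{1}{4}} = \frac{l + s}{\frac{1}{4} + s}$)
$\left(172361 + 1653 B{\left(-1,-7 \right)}\right) - 292407 = \left(172361 + 1653 \frac{4 \left(-1 - 7\right)}{1 + 4 \left(-7\right)}\right) - 292407 = \left(172361 + 1653 \cdot 4 \frac{1}{1 - 28} \left(-8\right)\right) - 292407 = \left(172361 + 1653 \cdot 4 \frac{1}{-27} \left(-8\right)\right) - 292407 = \left(172361 + 1653 \cdot 4 \left(- \frac{1}{27}\right) \left(-8\right)\right) - 292407 = \left(172361 + 1653 \cdot \frac{32}{27}\right) - 292407 = \left(172361 + \frac{17632}{9}\right) - 292407 = \frac{1568881}{9} - 292407 = - \frac{1062782}{9}$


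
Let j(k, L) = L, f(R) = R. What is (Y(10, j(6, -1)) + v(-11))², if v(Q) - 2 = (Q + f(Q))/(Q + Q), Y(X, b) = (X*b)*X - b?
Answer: 9216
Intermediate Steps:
Y(X, b) = -b + b*X² (Y(X, b) = b*X² - b = -b + b*X²)
v(Q) = 3 (v(Q) = 2 + (Q + Q)/(Q + Q) = 2 + (2*Q)/((2*Q)) = 2 + (2*Q)*(1/(2*Q)) = 2 + 1 = 3)
(Y(10, j(6, -1)) + v(-11))² = (-(-1 + 10²) + 3)² = (-(-1 + 100) + 3)² = (-1*99 + 3)² = (-99 + 3)² = (-96)² = 9216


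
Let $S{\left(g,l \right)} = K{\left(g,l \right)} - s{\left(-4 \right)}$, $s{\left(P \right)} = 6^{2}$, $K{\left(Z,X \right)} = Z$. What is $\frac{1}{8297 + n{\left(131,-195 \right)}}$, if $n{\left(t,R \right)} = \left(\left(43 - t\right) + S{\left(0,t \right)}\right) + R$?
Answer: $\frac{1}{7978} \approx 0.00012534$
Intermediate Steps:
$s{\left(P \right)} = 36$
$S{\left(g,l \right)} = -36 + g$ ($S{\left(g,l \right)} = g - 36 = -36 + g$)
$n{\left(t,R \right)} = 7 + R - t$ ($n{\left(t,R \right)} = \left(\left(43 - t\right) + \left(-36 + 0\right)\right) + R = \left(\left(43 - t\right) - 36\right) + R = \left(7 - t\right) + R = 7 + R - t$)
$\frac{1}{8297 + n{\left(131,-195 \right)}} = \frac{1}{8297 - 319} = \frac{1}{7978}$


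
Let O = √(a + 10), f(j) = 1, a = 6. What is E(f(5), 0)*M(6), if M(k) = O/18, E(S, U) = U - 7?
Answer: -14/9 ≈ -1.5556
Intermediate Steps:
O = 4 (O = √(6 + 10) = √16 = 4)
E(S, U) = -7 + U
M(k) = 2/9 (M(k) = 4/18 = 4*(1/18) = 2/9)
E(f(5), 0)*M(6) = (-7 + 0)*(2/9) = -7*2/9 = -14/9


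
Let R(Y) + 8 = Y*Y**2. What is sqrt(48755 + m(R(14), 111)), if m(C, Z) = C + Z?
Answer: sqrt(51602) ≈ 227.16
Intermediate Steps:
R(Y) = -8 + Y**3 (R(Y) = -8 + Y*Y**2 = -8 + Y**3)
sqrt(48755 + m(R(14), 111)) = sqrt(48755 + ((-8 + 14**3) + 111)) = sqrt(48755 + ((-8 + 2744) + 111)) = sqrt(48755 + (2736 + 111)) = sqrt(48755 + 2847) = sqrt(51602)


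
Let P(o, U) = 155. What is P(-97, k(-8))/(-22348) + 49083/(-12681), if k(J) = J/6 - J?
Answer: -366290813/94464996 ≈ -3.8775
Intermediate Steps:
k(J) = -5*J/6 (k(J) = J*(⅙) - J = J/6 - J = -5*J/6)
P(-97, k(-8))/(-22348) + 49083/(-12681) = 155/(-22348) + 49083/(-12681) = 155*(-1/22348) + 49083*(-1/12681) = -155/22348 - 16361/4227 = -366290813/94464996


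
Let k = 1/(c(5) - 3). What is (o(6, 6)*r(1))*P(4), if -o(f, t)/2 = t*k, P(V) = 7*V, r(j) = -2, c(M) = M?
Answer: 336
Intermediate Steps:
k = 1/2 (k = 1/(5 - 3) = 1/2 ≈ 0.50000)
o(f, t) = -t (o(f, t) = -2*t/2 = -t)
(o(6, 6)*r(1))*P(4) = (-1*6*(-2))*(7*4) = -6*(-2)*28 = 12*28 = 336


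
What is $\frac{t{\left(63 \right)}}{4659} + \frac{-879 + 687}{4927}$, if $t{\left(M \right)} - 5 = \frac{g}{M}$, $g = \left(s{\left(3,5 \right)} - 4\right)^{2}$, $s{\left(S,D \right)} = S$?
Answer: $- \frac{54798332}{1446158259} \approx -0.037892$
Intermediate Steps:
$g = 1$ ($g = \left(3 - 4\right)^{2} = \left(-1\right)^{2} = 1$)
$t{\left(M \right)} = 5 + \frac{1}{M}$ ($t{\left(M \right)} = 5 + 1 \frac{1}{M} = 5 + \frac{1}{M}$)
$\frac{t{\left(63 \right)}}{4659} + \frac{-879 + 687}{4927} = \frac{5 + \frac{1}{63}}{4659} + \frac{-879 + 687}{4927} = \left(5 + \frac{1}{63}\right) \frac{1}{4659} - \frac{192}{4927} = \frac{316}{63} \cdot \frac{1}{4659} - \frac{192}{4927} = \frac{316}{293517} - \frac{192}{4927} = - \frac{54798332}{1446158259}$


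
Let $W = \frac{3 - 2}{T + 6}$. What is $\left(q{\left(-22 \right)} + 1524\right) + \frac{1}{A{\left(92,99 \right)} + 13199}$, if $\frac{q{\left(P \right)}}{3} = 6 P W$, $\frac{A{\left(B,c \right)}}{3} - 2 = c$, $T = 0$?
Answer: $\frac{19685917}{13502} \approx 1458.0$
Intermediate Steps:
$A{\left(B,c \right)} = 6 + 3 c$
$W = \frac{1}{6}$ ($W = \frac{3 - 2}{0 + 6} = 1 \cdot \frac{1}{6} = \frac{1}{6} \approx 0.16667$)
$q{\left(P \right)} = 3 P$ ($q{\left(P \right)} = 3 \cdot 6 P \frac{1}{6} = 3 P$)
$\left(q{\left(-22 \right)} + 1524\right) + \frac{1}{A{\left(92,99 \right)} + 13199} = \left(3 \left(-22\right) + 1524\right) + \frac{1}{\left(6 + 3 \cdot 99\right) + 13199} = \left(-66 + 1524\right) + \frac{1}{\left(6 + 297\right) + 13199} = 1458 + \frac{1}{303 + 13199} = 1458 + \frac{1}{13502} = \frac{19685917}{13502}$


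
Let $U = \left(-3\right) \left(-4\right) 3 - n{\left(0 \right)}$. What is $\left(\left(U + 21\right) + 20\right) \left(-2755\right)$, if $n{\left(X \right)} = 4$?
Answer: $-201115$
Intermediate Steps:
$U = 32$ ($U = \left(-3\right) \left(-4\right) 3 - 4 = 12 \cdot 3 - 4 = 36 - 4 = 32$)
$\left(\left(U + 21\right) + 20\right) \left(-2755\right) = \left(\left(32 + 21\right) + 20\right) \left(-2755\right) = \left(53 + 20\right) \left(-2755\right) = 73 \left(-2755\right) = -201115$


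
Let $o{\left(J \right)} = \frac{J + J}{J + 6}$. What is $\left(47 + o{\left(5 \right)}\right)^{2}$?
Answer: $\frac{277729}{121} \approx 2295.3$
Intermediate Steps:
$o{\left(J \right)} = \frac{2 J}{6 + J}$
$\left(47 + o{\left(5 \right)}\right)^{2} = \left(47 + 2 \cdot 5 \frac{1}{6 + 5}\right)^{2} = \left(47 + 2 \cdot 5 \cdot \frac{1}{11}\right)^{2} = \left(47 + \frac{10}{11}\right)^{2} = \left(\frac{527}{11}\right)^{2} = \frac{277729}{121}$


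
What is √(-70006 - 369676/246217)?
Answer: I*√4244051533612226/246217 ≈ 264.59*I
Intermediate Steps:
√(-70006 - 369676/246217) = √(-17237036978/246217) = I*√4244051533612226/246217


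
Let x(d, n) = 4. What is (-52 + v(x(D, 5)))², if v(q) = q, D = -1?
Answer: 2304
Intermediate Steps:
(-52 + v(x(D, 5)))² = (-52 + 4)² = (-48)² = 2304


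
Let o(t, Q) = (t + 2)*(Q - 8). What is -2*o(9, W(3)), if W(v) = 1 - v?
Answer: 220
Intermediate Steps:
o(t, Q) = (-8 + Q)*(2 + t) (o(t, Q) = (2 + t)*(-8 + Q) = (-8 + Q)*(2 + t))
-2*o(9, W(3)) = -2*(-16 - 8*9 + 2*(1 - 1*3) + (1 - 1*3)*9) = -2*(-16 - 72 + 2*(1 - 3) + (1 - 3)*9) = -2*(-16 - 72 + 2*(-2) - 2*9) = -2*(-16 - 72 - 4 - 18) = -2*(-110) = 220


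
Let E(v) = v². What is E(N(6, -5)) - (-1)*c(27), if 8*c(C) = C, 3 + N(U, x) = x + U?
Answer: 59/8 ≈ 7.3750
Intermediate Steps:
N(U, x) = -3 + U + x (N(U, x) = -3 + (x + U) = -3 + (U + x) = -3 + U + x)
c(C) = C/8
E(N(6, -5)) - (-1)*c(27) = (-3 + 6 - 5)² - (-1)*(⅛)*27 = (-2)² - (-1)*27/8 = 4 - 1*(-27/8) = 4 + 27/8 = 59/8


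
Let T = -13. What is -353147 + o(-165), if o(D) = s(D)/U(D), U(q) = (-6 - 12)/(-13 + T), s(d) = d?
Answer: -1060156/3 ≈ -3.5339e+5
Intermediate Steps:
U(q) = 9/13 (U(q) = (-6 - 12)/(-13 - 13) = -18/(-26) = -18*(-1/26) = 9/13)
o(D) = 13*D/9 (o(D) = D/(9/13) = D*(13/9) = 13*D/9)
-353147 + o(-165) = -353147 + (13/9)*(-165) = -353147 - 715/3 = -1060156/3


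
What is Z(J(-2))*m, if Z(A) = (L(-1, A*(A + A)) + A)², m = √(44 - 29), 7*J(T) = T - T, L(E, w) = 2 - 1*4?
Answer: 4*√15 ≈ 15.492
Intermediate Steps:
L(E, w) = -2 (L(E, w) = 2 - 4 = -2)
J(T) = 0 (J(T) = (T - T)/7 = (⅐)*0 = 0)
m = √15 ≈ 3.8730
Z(A) = (-2 + A)²
Z(J(-2))*m = (-2 + 0)²*√15 = (-2)²*√15 = 4*√15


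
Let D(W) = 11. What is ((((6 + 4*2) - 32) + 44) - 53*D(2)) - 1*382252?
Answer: -382809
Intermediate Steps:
((((6 + 4*2) - 32) + 44) - 53*D(2)) - 1*382252 = ((((6 + 4*2) - 32) + 44) - 53*11) - 1*382252 = ((((6 + 8) - 32) + 44) - 583) - 382252 = (((14 - 32) + 44) - 583) - 382252 = ((-18 + 44) - 583) - 382252 = (26 - 583) - 382252 = -557 - 382252 = -382809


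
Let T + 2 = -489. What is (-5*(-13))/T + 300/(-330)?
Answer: -5625/5401 ≈ -1.0415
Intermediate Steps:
T = -491 (T = -2 - 489 = -491)
(-5*(-13))/T + 300/(-330) = -5*(-13)/(-491) + 300/(-330) = 65*(-1/491) + 300*(-1/330) = -65/491 - 10/11 = -5625/5401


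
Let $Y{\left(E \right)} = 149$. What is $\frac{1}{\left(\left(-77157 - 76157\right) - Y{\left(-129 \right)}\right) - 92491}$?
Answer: $- \frac{1}{245954} \approx -4.0658 \cdot 10^{-6}$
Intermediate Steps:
$\frac{1}{\left(\left(-77157 - 76157\right) - Y{\left(-129 \right)}\right) - 92491} = \frac{1}{\left(\left(-77157 - 76157\right) - 149\right) - 92491} = \frac{1}{\left(-153314 - 149\right) - 92491} = \frac{1}{-153463 - 92491} = \frac{1}{-245954} = - \frac{1}{245954}$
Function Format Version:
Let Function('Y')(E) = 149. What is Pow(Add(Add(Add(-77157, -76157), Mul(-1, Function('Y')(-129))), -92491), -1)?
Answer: Rational(-1, 245954) ≈ -4.0658e-6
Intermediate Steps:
Pow(Add(Add(Add(-77157, -76157), Mul(-1, Function('Y')(-129))), -92491), -1) = Pow(Add(Add(Add(-77157, -76157), Mul(-1, 149)), -92491), -1) = Pow(Add(Add(-153314, -149), -92491), -1) = Pow(Add(-153463, -92491), -1) = Pow(-245954, -1) = Rational(-1, 245954)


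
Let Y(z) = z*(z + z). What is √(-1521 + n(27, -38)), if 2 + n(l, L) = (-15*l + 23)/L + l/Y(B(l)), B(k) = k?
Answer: 13*I*√1047090/342 ≈ 38.896*I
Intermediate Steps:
Y(z) = 2*z² (Y(z) = z*(2*z) = 2*z²)
n(l, L) = -2 + 1/(2*l) + (23 - 15*l)/L (n(l, L) = -2 + ((-15*l + 23)/L + l/((2*l²))) = -2 + ((23 - 15*l)/L + l*(1/(2*l²))) = -2 + ((23 - 15*l)/L + 1/(2*l)) = -2 + (1/(2*l) + (23 - 15*l)/L) = -2 + 1/(2*l) + (23 - 15*l)/L)
√(-1521 + n(27, -38)) = √(-1521 + (-2 + (½)/27 + 23/(-38) - 15*27/(-38))) = √(-1521 + (-2 + (½)*(1/27) + 23*(-1/38) - 15*27*(-1/38))) = √(-1521 + (-2 + 1/54 - 23/38 + 405/38)) = √(-1521 + 8281/1026) = √(-1552265/1026) = 13*I*√1047090/342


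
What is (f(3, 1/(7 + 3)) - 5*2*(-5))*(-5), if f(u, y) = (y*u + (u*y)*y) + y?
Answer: -5043/20 ≈ -252.15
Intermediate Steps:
f(u, y) = y + u*y + u*y² (f(u, y) = (u*y + u*y²) + y = y + u*y + u*y²)
(f(3, 1/(7 + 3)) - 5*2*(-5))*(-5) = ((1 + 3 + 3/(7 + 3))/(7 + 3) - 5*2*(-5))*(-5) = ((1 + 3 + 3/10)/10 - 10*(-5))*(-5) = ((1 + 3 + 3*(⅒))/10 + 50)*(-5) = ((1 + 3 + 3/10)/10 + 50)*(-5) = ((⅒)*(43/10) + 50)*(-5) = (43/100 + 50)*(-5) = (5043/100)*(-5) = -5043/20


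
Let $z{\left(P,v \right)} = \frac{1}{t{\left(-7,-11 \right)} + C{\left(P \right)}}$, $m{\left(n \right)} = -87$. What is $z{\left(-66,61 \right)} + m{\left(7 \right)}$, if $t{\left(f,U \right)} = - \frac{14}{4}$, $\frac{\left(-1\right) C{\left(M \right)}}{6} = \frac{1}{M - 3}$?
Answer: $- \frac{13705}{157} \approx -87.293$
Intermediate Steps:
$C{\left(M \right)} = - \frac{6}{-3 + M}$ ($C{\left(M \right)} = - \frac{6}{M - 3} = - \frac{6}{-3 + M}$)
$t{\left(f,U \right)} = - \frac{7}{2}$ ($t{\left(f,U \right)} = \left(-14\right) \frac{1}{4} = - \frac{7}{2}$)
$z{\left(P,v \right)} = \frac{1}{- \frac{7}{2} - \frac{6}{-3 + P}}$
$z{\left(-66,61 \right)} + m{\left(7 \right)} = \frac{2 \left(3 - -66\right)}{-9 + 7 \left(-66\right)} - 87 = \frac{2 \left(3 + 66\right)}{-9 - 462} - 87 = 2 \frac{1}{-471} \cdot 69 - 87 = 2 \left(- \frac{1}{471}\right) 69 - 87 = - \frac{46}{157} - 87 = - \frac{13705}{157}$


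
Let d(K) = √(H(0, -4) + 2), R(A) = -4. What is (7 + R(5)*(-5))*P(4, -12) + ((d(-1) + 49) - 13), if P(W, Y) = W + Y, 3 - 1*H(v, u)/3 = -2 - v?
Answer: -180 + √17 ≈ -175.88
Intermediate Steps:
H(v, u) = 15 + 3*v (H(v, u) = 9 - 3*(-2 - v) = 9 + (6 + 3*v) = 15 + 3*v)
d(K) = √17 (d(K) = √((15 + 3*0) + 2) = √((15 + 0) + 2) = √(15 + 2) = √17)
(7 + R(5)*(-5))*P(4, -12) + ((d(-1) + 49) - 13) = (7 - 4*(-5))*(4 - 12) + ((√17 + 49) - 13) = (7 + 20)*(-8) + ((49 + √17) - 13) = 27*(-8) + (36 + √17) = -216 + (36 + √17) = -180 + √17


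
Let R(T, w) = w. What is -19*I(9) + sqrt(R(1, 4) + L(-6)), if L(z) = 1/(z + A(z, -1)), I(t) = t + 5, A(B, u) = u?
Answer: -266 + 3*sqrt(21)/7 ≈ -264.04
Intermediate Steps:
I(t) = 5 + t
L(z) = 1/(-1 + z) (L(z) = 1/(z - 1) = 1/(-1 + z))
-19*I(9) + sqrt(R(1, 4) + L(-6)) = -19*(5 + 9) + sqrt(4 + 1/(-1 - 6)) = -19*14 + sqrt(4 + 1/(-7)) = -266 + sqrt(4 - 1/7) = -266 + sqrt(27/7) = -266 + 3*sqrt(21)/7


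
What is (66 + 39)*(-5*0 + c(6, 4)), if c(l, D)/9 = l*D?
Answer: 22680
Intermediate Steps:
c(l, D) = 9*D*l (c(l, D) = 9*(l*D) = 9*(D*l) = 9*D*l)
(66 + 39)*(-5*0 + c(6, 4)) = (66 + 39)*(-5*0 + 9*4*6) = 105*(0 + 216) = 105*216 = 22680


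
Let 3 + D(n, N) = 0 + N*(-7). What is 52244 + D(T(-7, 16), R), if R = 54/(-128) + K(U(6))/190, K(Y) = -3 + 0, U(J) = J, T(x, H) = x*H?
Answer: 317643907/6080 ≈ 52244.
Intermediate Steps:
T(x, H) = H*x
K(Y) = -3
R = -2661/6080 (R = 54/(-128) - 3/190 = 54*(-1/128) - 3*1/190 = -27/64 - 3/190 = -2661/6080 ≈ -0.43766)
D(n, N) = -3 - 7*N (D(n, N) = -3 + (0 + N*(-7)) = -3 + (0 - 7*N) = -3 - 7*N)
52244 + D(T(-7, 16), R) = 52244 + (-3 - 7*(-2661/6080)) = 52244 + (-3 + 18627/6080) = 52244 + 387/6080 = 317643907/6080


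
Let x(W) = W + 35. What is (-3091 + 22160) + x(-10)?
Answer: 19094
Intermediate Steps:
x(W) = 35 + W
(-3091 + 22160) + x(-10) = (-3091 + 22160) + (35 - 10) = 19069 + 25 = 19094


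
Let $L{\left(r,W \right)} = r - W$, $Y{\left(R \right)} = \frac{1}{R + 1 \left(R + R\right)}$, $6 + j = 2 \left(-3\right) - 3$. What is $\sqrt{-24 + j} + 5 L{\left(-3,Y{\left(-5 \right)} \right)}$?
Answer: $- \frac{44}{3} + i \sqrt{39} \approx -14.667 + 6.245 i$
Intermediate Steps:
$j = -15$ ($j = -6 + \left(2 \left(-3\right) - 3\right) = -6 - 9 = -15$)
$Y{\left(R \right)} = \frac{1}{3 R}$ ($Y{\left(R \right)} = \frac{1}{R + 1 \cdot 2 R} = \frac{1}{R + 2 R} = \frac{1}{3 R}$)
$\sqrt{-24 + j} + 5 L{\left(-3,Y{\left(-5 \right)} \right)} = \sqrt{-24 - 15} + 5 \left(-3 - \frac{1}{3 \left(-5\right)}\right) = \sqrt{-39} + 5 \left(-3 - \frac{1}{3} \left(- \frac{1}{5}\right)\right) = i \sqrt{39} + 5 \left(-3 - - \frac{1}{15}\right) = i \sqrt{39} + 5 \left(-3 + \frac{1}{15}\right) = i \sqrt{39} + 5 \left(- \frac{44}{15}\right) = i \sqrt{39} - \frac{44}{3} = - \frac{44}{3} + i \sqrt{39}$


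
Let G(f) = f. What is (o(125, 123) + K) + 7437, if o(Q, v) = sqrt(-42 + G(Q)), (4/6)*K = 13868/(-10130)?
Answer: 37658004/5065 + sqrt(83) ≈ 7444.1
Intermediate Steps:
K = -10401/5065 (K = 3*(13868/(-10130))/2 = 3*(13868*(-1/10130))/2 = (3/2)*(-6934/5065) = -10401/5065 ≈ -2.0535)
o(Q, v) = sqrt(-42 + Q)
(o(125, 123) + K) + 7437 = (sqrt(-42 + 125) - 10401/5065) + 7437 = (sqrt(83) - 10401/5065) + 7437 = (-10401/5065 + sqrt(83)) + 7437 = 37658004/5065 + sqrt(83)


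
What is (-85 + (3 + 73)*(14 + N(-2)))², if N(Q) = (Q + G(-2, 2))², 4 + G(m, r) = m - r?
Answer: 73599241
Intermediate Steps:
G(m, r) = -4 + m - r (G(m, r) = -4 + (m - r) = -4 + m - r)
N(Q) = (-8 + Q)² (N(Q) = (Q + (-4 - 2 - 1*2))² = (Q + (-4 - 2 - 2))² = (Q - 8)² = (-8 + Q)²)
(-85 + (3 + 73)*(14 + N(-2)))² = (-85 + (3 + 73)*(14 + (-8 - 2)²))² = (-85 + 76*(14 + (-10)²))² = (-85 + 76*(14 + 100))² = (-85 + 76*114)² = (-85 + 8664)² = 8579² = 73599241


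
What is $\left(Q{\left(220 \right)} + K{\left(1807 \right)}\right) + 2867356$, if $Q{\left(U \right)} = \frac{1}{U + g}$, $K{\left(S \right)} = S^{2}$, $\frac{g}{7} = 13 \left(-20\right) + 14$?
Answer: $\frac{9211172709}{1502} \approx 6.1326 \cdot 10^{6}$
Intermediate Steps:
$g = -1722$ ($g = 7 \left(13 \left(-20\right) + 14\right) = 7 \left(-260 + 14\right) = 7 \left(-246\right) = -1722$)
$Q{\left(U \right)} = \frac{1}{-1722 + U}$ ($Q{\left(U \right)} = \frac{1}{U - 1722} = \frac{1}{-1722 + U}$)
$\left(Q{\left(220 \right)} + K{\left(1807 \right)}\right) + 2867356 = \left(\frac{1}{-1722 + 220} + 1807^{2}\right) + 2867356 = \left(\frac{1}{-1502} + 3265249\right) + 2867356 = \left(- \frac{1}{1502} + 3265249\right) + 2867356 = \frac{4904403997}{1502} + 2867356 = \frac{9211172709}{1502}$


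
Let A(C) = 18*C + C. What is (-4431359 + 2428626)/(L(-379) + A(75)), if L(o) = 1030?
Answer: -2002733/2455 ≈ -815.78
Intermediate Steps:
A(C) = 19*C
(-4431359 + 2428626)/(L(-379) + A(75)) = (-4431359 + 2428626)/(1030 + 19*75) = -2002733/(1030 + 1425) = -2002733/2455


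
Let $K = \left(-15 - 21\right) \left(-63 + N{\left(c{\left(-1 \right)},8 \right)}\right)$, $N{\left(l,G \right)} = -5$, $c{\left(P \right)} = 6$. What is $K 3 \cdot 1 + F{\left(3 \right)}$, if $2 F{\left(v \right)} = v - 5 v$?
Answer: $7338$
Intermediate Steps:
$F{\left(v \right)} = - 2 v$ ($F{\left(v \right)} = \frac{v - 5 v}{2} = \frac{\left(-4\right) v}{2} = - 2 v$)
$K = 2448$ ($K = \left(-15 - 21\right) \left(-63 - 5\right) = \left(-36\right) \left(-68\right) = 2448$)
$K 3 \cdot 1 + F{\left(3 \right)} = 2448 \cdot 3 \cdot 1 - 6 = 2448 \cdot 3 - 6 = 7344 - 6 = 7338$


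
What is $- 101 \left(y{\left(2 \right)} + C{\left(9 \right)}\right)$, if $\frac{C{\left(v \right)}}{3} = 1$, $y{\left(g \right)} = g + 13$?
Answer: $-1818$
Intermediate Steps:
$y{\left(g \right)} = 13 + g$
$C{\left(v \right)} = 3$ ($C{\left(v \right)} = 3 \cdot 1 = 3$)
$- 101 \left(y{\left(2 \right)} + C{\left(9 \right)}\right) = - 101 \left(\left(13 + 2\right) + 3\right) = - 101 \left(15 + 3\right) = \left(-101\right) 18 = -1818$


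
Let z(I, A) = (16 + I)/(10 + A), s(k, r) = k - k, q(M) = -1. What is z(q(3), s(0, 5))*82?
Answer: 123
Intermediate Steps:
s(k, r) = 0
z(I, A) = (16 + I)/(10 + A)
z(q(3), s(0, 5))*82 = ((16 - 1)/(10 + 0))*82 = (15/10)*82 = ((1/10)*15)*82 = (3/2)*82 = 123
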